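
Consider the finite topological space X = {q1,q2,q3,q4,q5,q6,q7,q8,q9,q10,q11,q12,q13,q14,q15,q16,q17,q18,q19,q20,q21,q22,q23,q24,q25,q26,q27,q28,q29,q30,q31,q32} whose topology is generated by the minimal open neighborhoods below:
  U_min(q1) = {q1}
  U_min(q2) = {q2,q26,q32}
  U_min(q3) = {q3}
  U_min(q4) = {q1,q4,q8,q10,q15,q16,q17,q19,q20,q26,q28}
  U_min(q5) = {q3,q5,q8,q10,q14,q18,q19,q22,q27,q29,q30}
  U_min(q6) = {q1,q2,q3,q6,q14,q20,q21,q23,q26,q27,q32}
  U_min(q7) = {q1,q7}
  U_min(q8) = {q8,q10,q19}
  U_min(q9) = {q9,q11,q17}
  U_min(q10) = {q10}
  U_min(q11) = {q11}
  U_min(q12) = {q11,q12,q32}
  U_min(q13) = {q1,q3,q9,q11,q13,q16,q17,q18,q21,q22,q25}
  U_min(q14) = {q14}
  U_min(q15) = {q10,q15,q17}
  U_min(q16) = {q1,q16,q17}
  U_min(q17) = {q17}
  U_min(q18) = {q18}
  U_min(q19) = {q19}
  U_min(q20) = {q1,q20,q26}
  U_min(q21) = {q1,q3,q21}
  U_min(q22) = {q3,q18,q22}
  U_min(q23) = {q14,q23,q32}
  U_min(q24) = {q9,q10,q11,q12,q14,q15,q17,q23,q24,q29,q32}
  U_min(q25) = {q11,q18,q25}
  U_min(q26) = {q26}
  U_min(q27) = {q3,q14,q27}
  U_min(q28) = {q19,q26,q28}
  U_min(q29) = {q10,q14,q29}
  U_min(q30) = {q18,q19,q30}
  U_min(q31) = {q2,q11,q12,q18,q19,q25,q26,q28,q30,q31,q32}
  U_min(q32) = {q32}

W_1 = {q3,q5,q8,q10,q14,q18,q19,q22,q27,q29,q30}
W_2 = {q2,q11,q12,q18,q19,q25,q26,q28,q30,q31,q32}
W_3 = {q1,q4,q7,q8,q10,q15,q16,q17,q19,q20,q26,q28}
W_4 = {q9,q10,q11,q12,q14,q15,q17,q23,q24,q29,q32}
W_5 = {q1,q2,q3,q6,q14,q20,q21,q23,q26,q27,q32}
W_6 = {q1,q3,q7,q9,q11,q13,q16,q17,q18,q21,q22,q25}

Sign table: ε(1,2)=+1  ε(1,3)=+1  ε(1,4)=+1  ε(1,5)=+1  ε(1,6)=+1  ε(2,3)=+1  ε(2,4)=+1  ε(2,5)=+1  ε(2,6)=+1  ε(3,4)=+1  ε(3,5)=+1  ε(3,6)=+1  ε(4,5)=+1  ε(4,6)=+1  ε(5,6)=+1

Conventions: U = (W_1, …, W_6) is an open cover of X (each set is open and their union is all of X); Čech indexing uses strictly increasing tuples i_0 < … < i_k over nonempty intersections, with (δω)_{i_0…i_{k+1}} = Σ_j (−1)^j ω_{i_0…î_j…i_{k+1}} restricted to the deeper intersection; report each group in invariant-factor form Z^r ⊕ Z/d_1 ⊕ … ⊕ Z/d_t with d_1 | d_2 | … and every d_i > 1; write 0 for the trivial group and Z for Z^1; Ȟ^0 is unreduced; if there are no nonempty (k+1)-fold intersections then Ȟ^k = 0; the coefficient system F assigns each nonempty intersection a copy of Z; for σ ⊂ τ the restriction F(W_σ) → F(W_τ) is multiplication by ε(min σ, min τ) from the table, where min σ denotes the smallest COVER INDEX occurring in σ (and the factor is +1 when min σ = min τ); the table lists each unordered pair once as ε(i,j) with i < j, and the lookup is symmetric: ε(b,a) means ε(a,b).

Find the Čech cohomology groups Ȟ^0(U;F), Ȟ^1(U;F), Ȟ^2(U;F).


cover nerve:
  W12={q18,q19,q30} W13={q8,q10,q19} W14={q10,q14,q29} W15={q3,q14,q27} W16={q3,q18,q22} W23={q19,q26,q28} W24={q11,q12,q32} W25={q2,q26,q32} W26={q11,q18,q25} W34={q10,q15,q17} W35={q1,q20,q26} W36={q1,q7,q16,q17} W45={q14,q23,q32} W46={q9,q11,q17} W56={q1,q3,q21}
  W123={q19} W126={q18} W134={q10} W145={q14} W156={q3} W235={q26} W245={q32} W246={q11} W346={q17} W356={q1}
C dims 6,15,10; δ0: rk 5, SNF 1^5; δ1: rk 10, SNF 1^9·2
Ȟ^0: (6−5)−0=1 ⇒ Z
Ȟ^1: (15−10)−5=0 ⇒ 0
Ȟ^2: (10−0)−10=0 plus torsion [2] ⇒ Z/2

Ȟ^0 ≅ Z, Ȟ^1 ≅ 0, Ȟ^2 ≅ Z/2


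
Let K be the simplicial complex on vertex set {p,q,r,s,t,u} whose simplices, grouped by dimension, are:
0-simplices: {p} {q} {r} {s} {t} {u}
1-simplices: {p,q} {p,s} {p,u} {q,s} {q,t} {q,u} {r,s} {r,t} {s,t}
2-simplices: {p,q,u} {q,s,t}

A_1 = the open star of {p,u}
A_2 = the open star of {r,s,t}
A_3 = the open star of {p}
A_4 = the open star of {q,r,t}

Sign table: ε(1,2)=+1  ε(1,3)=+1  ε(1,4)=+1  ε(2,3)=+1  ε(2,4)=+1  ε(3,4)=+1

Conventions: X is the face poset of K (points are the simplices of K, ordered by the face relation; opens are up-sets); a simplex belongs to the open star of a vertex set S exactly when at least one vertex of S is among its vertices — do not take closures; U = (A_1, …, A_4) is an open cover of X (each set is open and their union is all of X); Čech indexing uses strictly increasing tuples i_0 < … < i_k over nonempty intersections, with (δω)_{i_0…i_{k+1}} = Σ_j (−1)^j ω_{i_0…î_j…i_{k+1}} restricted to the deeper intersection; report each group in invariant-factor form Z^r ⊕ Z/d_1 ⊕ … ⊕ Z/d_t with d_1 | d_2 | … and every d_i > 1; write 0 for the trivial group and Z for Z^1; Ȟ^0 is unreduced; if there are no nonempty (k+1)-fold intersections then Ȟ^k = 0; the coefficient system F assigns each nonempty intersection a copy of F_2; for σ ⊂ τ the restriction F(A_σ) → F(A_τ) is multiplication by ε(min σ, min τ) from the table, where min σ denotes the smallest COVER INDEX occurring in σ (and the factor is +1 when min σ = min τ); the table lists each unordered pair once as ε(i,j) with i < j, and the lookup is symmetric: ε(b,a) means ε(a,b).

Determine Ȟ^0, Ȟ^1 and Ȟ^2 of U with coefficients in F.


nerve of the cover:
  A1={{p},{u},{p,q},{p,s},{p,u},{q,u},{p,q,u}} A2={{r},{s},{t},{p,s},{q,s},{q,t},{r,s},{r,t},{s,t},{q,s,t}} A3={{p},{p,q},{p,s},{p,u},{p,q,u}} A4={{q},{r},{t},{p,q},{q,s},{q,t},{q,u},{r,s},{r,t},{s,t},{p,q,u},{q,s,t}}
  A12={{p,s}} A13={{p},{p,q},{p,s},{p,u},{p,q,u}} A14={{p,q},{q,u},{p,q,u}} A23={{p,s}} A24={{r},{t},{q,s},{q,t},{r,s},{r,t},{s,t},{q,s,t}} A34={{p,q},{p,q,u}}
  A123={{p,s}} A134={{p,q},{p,q,u}}
C dims 4,6,2; δ0: rk_F2 3; δ1: rk_F2 2
Ȟ^0 = (4 − 3) − 0 = 1, so Ȟ^0 ≅ Z/2
Ȟ^1 = (6 − 2) − 3 = 1, so Ȟ^1 ≅ Z/2
Ȟ^2 = (2 − 0) − 2 = 0, so Ȟ^2 ≅ 0

Ȟ^0 = Z/2, Ȟ^1 = Z/2, Ȟ^2 = 0


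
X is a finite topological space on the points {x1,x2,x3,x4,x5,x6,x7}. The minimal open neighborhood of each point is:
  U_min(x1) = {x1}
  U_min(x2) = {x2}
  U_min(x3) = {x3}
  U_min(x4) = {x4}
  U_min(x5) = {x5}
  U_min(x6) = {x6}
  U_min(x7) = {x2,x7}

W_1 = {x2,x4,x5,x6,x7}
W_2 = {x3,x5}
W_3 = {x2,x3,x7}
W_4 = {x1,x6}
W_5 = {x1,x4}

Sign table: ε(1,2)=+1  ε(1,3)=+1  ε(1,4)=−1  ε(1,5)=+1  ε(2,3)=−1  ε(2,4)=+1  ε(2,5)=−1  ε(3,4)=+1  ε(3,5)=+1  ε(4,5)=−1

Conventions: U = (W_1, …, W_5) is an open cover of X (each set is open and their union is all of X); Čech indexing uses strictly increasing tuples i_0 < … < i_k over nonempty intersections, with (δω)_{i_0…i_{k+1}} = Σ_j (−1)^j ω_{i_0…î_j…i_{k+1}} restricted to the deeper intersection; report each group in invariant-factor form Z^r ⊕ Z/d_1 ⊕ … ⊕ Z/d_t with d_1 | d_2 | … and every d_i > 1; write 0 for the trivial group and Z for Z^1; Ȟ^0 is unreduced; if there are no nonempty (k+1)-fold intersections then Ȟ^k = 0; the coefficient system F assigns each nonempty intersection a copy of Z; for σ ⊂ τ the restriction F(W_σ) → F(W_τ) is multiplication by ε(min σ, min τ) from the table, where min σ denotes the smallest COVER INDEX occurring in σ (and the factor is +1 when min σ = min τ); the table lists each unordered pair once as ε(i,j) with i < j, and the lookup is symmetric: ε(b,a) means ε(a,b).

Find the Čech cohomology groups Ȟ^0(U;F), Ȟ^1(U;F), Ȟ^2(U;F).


nerve simplices:
  W12={x5} W13={x2,x7} W14={x6} W15={x4} W23={x3} W45={x1}
C dims 5,6; δ0: rk 5, SNF 1^4·2
degree 0: 5−5−0 = 0 → Ȟ^0 ≅ 0
degree 1: 6−0−5 = 1 plus torsion [2] → Ȟ^1 ≅ Z ⊕ Z/2
degree 2: 0−0−0 = 0 → Ȟ^2 ≅ 0

Ȟ^0 = 0; Ȟ^1 = Z ⊕ Z/2; Ȟ^2 = 0


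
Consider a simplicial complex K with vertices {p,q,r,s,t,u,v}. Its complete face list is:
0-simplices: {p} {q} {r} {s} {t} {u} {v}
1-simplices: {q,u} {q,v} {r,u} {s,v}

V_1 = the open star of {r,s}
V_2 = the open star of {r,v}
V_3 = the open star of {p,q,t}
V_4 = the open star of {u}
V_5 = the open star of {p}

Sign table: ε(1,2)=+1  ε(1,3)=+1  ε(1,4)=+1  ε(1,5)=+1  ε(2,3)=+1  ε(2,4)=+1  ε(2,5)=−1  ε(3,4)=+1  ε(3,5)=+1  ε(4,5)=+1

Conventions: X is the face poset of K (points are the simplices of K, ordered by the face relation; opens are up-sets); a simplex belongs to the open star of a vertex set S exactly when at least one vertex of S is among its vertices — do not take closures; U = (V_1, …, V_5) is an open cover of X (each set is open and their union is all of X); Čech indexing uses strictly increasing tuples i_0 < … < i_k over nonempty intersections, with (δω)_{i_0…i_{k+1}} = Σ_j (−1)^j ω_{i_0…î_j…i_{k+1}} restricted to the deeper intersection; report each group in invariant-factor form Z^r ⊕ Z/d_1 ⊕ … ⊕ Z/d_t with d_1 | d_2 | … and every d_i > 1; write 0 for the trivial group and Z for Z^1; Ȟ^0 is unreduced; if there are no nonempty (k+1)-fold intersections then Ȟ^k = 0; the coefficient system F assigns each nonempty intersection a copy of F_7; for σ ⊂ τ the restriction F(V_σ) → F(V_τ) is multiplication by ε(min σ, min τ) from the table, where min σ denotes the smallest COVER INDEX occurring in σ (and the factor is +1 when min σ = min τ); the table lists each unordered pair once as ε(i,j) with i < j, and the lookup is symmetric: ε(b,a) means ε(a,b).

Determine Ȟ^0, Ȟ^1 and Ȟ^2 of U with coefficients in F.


nerve of the cover:
  V1={{r},{s},{r,u},{s,v}} V2={{r},{v},{q,v},{r,u},{s,v}} V3={{p},{q},{t},{q,u},{q,v}} V4={{u},{q,u},{r,u}} V5={{p}}
  V12={{r},{r,u},{s,v}} V14={{r,u}} V23={{q,v}} V24={{r,u}} V34={{q,u}} V35={{p}}
  V124={{r,u}}
C dims 5,6,1; δ0: rk_F7 4; δ1: rk_F7 1
Ȟ^0 = (5 − 4) − 0 = 1, so Ȟ^0 ≅ Z/7
Ȟ^1 = (6 − 1) − 4 = 1, so Ȟ^1 ≅ Z/7
Ȟ^2 = (1 − 0) − 1 = 0, so Ȟ^2 ≅ 0

Ȟ^0(U;F) ≅ Z/7, Ȟ^1(U;F) ≅ Z/7, Ȟ^2(U;F) ≅ 0


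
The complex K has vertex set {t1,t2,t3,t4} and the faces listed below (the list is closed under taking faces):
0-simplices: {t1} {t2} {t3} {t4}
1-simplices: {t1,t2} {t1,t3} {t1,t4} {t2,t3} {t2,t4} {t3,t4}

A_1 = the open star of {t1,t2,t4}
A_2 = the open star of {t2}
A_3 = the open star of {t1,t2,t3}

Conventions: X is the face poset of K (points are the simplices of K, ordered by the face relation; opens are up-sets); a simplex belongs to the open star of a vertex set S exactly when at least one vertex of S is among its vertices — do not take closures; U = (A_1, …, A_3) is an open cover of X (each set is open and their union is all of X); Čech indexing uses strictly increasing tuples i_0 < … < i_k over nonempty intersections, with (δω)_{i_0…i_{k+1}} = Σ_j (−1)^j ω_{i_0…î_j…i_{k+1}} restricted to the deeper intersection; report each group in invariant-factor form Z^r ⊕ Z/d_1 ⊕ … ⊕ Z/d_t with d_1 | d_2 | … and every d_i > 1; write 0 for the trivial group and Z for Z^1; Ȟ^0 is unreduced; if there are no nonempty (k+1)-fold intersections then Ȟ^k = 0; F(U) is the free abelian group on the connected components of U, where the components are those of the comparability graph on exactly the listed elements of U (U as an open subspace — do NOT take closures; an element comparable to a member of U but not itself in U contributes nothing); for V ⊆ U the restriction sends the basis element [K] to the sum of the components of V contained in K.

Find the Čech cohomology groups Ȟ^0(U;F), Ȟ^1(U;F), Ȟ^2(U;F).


intersection data:
  A1={{t1},{t2},{t4},{t1,t2},{t1,t3},{t1,t4},{t2,t3},{t2,t4},{t3,t4}} A2={{t2},{t1,t2},{t2,t3},{t2,t4}} A3={{t1},{t2},{t3},{t1,t2},{t1,t3},{t1,t4},{t2,t3},{t2,t4},{t3,t4}}
  A12={{t2},{t1,t2},{t2,t3},{t2,t4}} A13={{t1},{t2},{t1,t2},{t1,t3},{t1,t4},{t2,t3},{t2,t4},{t3,t4}} A23={{t2},{t1,t2},{t2,t3},{t2,t4}}
  A123={{t2},{t1,t2},{t2,t3},{t2,t4}}
components per intersection:
  A1: {{t1},{t2},{t4},{t1,t2},{t1,t3},{t1,t4},{t2,t3},{t2,t4},{t3,t4}}
  A2: {{t2},{t1,t2},{t2,t3},{t2,t4}}
  A3: {{t1},{t2},{t3},{t1,t2},{t1,t3},{t1,t4},{t2,t3},{t2,t4},{t3,t4}}
  A12: {{t2},{t1,t2},{t2,t3},{t2,t4}}
  A13: {{t1},{t2},{t1,t2},{t1,t3},{t1,t4},{t2,t3},{t2,t4}} {{t3,t4}}
  A23: {{t2},{t1,t2},{t2,t3},{t2,t4}}
  A123: {{t2},{t1,t2},{t2,t3},{t2,t4}}
C dims 3,4,1; δ0: rk 2, SNF 1^2; δ1: rk 1, SNF 1^1
Ȟ^0 = (3 − 2) − 0 = 1, so Ȟ^0 ≅ Z
Ȟ^1 = (4 − 1) − 2 = 1, so Ȟ^1 ≅ Z
Ȟ^2 = (1 − 0) − 1 = 0, so Ȟ^2 ≅ 0

Ȟ^0 ≅ Z; Ȟ^1 ≅ Z; Ȟ^2 ≅ 0


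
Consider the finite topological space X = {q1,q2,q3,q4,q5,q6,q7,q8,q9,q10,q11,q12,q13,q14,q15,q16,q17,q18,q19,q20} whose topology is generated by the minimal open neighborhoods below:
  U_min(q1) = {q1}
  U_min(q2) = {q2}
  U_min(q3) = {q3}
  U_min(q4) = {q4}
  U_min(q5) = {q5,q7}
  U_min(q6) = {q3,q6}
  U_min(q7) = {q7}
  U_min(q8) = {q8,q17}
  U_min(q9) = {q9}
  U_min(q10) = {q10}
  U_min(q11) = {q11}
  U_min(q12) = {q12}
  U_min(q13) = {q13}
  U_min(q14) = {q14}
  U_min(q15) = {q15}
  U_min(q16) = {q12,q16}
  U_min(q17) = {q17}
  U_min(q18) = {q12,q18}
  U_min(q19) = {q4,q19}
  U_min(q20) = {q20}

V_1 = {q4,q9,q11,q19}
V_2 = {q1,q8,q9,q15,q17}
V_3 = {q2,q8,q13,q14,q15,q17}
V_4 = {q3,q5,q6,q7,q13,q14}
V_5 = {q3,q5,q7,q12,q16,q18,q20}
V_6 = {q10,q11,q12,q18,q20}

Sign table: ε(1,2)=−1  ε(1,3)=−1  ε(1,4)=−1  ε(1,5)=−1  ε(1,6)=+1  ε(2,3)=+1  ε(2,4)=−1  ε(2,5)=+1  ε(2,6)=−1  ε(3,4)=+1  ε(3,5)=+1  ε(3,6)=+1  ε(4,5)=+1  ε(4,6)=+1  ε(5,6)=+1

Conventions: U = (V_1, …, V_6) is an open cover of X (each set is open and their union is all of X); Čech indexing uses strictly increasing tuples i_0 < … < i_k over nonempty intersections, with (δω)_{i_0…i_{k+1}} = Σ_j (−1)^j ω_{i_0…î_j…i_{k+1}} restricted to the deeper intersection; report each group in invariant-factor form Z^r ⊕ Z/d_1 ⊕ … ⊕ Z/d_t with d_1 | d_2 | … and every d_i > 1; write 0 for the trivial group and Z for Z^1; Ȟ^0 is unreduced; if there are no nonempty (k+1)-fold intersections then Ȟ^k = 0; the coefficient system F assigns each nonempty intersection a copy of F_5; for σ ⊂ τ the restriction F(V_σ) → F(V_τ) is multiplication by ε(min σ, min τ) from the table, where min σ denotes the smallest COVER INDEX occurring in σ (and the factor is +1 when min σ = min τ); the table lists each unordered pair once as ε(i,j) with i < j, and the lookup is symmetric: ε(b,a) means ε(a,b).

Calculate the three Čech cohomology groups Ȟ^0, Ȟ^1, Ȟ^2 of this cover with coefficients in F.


Ȟ^0 ≅ 0; Ȟ^1 ≅ 0; Ȟ^2 ≅ 0

nonempty overlaps:
  V12={q9} V16={q11} V23={q8,q15,q17} V34={q13,q14} V45={q3,q5,q7} V56={q12,q18,q20}
C dims 6,6; δ0: rk_F5 6
degree 0: 6−6−0 = 0 → Ȟ^0 ≅ 0
degree 1: 6−0−6 = 0 → Ȟ^1 ≅ 0
degree 2: 0−0−0 = 0 → Ȟ^2 ≅ 0


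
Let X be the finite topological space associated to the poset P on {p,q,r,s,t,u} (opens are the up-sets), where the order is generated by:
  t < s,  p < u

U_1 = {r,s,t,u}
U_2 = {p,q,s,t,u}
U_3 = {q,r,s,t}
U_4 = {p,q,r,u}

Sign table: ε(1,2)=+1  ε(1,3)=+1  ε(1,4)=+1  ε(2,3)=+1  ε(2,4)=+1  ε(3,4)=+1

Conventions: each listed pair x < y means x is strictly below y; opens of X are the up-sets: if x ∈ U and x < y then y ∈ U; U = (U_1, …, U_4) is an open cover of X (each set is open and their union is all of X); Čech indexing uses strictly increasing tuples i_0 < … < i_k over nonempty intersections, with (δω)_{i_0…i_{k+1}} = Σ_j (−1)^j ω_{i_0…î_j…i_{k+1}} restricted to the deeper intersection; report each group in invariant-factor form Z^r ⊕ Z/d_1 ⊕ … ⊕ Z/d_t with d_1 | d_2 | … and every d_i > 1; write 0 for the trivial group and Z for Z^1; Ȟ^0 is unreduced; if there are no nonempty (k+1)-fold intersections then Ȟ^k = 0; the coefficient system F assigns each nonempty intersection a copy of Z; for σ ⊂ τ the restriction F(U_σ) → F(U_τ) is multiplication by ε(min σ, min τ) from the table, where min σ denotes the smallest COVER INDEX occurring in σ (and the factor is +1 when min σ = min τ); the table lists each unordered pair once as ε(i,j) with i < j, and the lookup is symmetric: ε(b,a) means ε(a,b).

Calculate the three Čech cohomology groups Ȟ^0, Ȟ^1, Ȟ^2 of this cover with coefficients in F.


Ȟ^0 = Z, Ȟ^1 = 0, Ȟ^2 = Z

intersection data:
  U12={s,t,u} U13={r,s,t} U14={r,u} U23={q,s,t} U24={p,q,u} U34={q,r}
  U123={s,t} U124={u} U134={r} U234={q}
C dims 4,6,4; δ0: rk 3, SNF 1^3; δ1: rk 3, SNF 1^3
Ȟ^0 = (4 − 3) − 0 = 1, so Ȟ^0 ≅ Z
Ȟ^1 = (6 − 3) − 3 = 0, so Ȟ^1 ≅ 0
Ȟ^2 = (4 − 0) − 3 = 1, so Ȟ^2 ≅ Z


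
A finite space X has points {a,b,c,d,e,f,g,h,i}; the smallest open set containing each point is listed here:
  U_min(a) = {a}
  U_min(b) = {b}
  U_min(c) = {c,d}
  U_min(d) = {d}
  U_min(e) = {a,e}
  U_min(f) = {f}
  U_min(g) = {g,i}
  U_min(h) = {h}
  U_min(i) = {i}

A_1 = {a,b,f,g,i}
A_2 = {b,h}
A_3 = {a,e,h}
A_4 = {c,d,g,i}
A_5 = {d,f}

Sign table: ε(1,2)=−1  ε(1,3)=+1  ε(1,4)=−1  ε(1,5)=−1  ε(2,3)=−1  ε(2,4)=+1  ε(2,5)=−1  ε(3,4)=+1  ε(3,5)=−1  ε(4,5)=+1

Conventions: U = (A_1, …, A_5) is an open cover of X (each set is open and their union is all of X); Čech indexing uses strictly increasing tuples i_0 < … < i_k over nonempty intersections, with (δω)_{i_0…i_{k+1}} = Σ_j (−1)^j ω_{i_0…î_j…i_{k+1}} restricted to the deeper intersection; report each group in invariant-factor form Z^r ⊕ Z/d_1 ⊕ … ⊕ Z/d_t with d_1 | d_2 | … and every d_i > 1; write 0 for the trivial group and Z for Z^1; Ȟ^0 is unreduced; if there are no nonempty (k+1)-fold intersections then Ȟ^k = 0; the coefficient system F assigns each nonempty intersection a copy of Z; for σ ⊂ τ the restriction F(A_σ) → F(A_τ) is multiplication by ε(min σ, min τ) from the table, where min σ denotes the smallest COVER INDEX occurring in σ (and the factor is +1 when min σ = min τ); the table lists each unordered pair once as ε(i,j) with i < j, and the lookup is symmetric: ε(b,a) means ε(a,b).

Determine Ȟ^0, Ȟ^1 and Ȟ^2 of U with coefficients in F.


Ȟ^0 = Z, Ȟ^1 = Z^2 and Ȟ^2 = 0

nonempty overlaps:
  A12={b} A13={a} A14={g,i} A15={f} A23={h} A45={d}
C dims 5,6; δ0: rk 4, SNF 1^4
degree 0: 5−4−0 = 1 → Ȟ^0 ≅ Z
degree 1: 6−0−4 = 2 → Ȟ^1 ≅ Z^2
degree 2: 0−0−0 = 0 → Ȟ^2 ≅ 0


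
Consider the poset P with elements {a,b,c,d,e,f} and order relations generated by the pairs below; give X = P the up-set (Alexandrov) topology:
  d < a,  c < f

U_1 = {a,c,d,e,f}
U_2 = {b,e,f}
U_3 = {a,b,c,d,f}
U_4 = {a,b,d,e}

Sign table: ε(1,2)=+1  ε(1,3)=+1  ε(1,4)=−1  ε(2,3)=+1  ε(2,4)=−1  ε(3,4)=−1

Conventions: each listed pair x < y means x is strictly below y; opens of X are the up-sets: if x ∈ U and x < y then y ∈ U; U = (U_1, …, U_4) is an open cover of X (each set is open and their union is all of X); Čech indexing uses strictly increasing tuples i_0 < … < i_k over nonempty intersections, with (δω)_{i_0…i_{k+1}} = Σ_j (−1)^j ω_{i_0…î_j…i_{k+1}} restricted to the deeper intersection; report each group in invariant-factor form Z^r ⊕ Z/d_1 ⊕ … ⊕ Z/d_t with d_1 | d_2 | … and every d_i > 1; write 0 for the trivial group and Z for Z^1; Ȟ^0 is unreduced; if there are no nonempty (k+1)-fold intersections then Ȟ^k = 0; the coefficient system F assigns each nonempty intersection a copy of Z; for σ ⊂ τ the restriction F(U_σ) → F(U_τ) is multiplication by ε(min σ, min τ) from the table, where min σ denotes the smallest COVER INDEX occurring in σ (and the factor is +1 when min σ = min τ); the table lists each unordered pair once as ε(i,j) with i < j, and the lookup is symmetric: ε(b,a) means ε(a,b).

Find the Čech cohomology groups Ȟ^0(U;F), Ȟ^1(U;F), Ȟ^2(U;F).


Ȟ^0(U;F) ≅ Z; Ȟ^1(U;F) ≅ 0; Ȟ^2(U;F) ≅ Z

cover nerve:
  U12={e,f} U13={a,c,d,f} U14={a,d,e} U23={b,f} U24={b,e} U34={a,b,d}
  U123={f} U124={e} U134={a,d} U234={b}
C dims 4,6,4; δ0: rk 3, SNF 1^3; δ1: rk 3, SNF 1^3
Ȟ^0: (4−3)−0=1 ⇒ Z
Ȟ^1: (6−3)−3=0 ⇒ 0
Ȟ^2: (4−0)−3=1 ⇒ Z


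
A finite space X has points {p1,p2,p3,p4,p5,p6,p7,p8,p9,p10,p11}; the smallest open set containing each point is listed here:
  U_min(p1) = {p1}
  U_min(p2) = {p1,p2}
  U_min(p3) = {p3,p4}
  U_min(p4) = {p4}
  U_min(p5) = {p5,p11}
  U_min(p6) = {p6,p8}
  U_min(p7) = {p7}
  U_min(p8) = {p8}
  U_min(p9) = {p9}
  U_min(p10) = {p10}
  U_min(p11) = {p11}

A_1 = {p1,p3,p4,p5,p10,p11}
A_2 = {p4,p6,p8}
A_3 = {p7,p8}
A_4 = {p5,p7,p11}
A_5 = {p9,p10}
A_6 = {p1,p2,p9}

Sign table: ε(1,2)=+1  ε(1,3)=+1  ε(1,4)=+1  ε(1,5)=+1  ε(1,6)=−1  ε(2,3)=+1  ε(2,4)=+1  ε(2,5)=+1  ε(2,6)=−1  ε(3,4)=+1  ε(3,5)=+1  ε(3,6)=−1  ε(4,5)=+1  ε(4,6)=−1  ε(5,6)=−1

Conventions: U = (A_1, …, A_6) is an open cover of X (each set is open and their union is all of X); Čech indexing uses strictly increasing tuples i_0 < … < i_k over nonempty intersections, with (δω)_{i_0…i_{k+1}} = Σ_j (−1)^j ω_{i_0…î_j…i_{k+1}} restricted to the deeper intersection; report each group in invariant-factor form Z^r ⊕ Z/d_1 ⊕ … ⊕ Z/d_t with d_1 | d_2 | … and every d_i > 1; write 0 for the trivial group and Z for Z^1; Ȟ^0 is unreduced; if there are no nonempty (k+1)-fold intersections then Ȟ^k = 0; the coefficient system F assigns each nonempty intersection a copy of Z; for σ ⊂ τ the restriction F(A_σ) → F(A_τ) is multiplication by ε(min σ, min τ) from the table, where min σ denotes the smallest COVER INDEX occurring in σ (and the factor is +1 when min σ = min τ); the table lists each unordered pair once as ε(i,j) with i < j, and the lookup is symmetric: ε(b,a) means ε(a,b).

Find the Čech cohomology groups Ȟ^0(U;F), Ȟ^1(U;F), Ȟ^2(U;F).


Ȟ^0 = Z,  Ȟ^1 = Z^2,  Ȟ^2 = 0

nerve of the cover:
  A12={p4} A14={p5,p11} A15={p10} A16={p1} A23={p8} A34={p7} A56={p9}
C dims 6,7; δ0: rk 5, SNF 1^5
Ȟ^0 = (6 − 5) − 0 = 1, so Ȟ^0 ≅ Z
Ȟ^1 = (7 − 0) − 5 = 2, so Ȟ^1 ≅ Z^2
Ȟ^2 = (0 − 0) − 0 = 0, so Ȟ^2 ≅ 0


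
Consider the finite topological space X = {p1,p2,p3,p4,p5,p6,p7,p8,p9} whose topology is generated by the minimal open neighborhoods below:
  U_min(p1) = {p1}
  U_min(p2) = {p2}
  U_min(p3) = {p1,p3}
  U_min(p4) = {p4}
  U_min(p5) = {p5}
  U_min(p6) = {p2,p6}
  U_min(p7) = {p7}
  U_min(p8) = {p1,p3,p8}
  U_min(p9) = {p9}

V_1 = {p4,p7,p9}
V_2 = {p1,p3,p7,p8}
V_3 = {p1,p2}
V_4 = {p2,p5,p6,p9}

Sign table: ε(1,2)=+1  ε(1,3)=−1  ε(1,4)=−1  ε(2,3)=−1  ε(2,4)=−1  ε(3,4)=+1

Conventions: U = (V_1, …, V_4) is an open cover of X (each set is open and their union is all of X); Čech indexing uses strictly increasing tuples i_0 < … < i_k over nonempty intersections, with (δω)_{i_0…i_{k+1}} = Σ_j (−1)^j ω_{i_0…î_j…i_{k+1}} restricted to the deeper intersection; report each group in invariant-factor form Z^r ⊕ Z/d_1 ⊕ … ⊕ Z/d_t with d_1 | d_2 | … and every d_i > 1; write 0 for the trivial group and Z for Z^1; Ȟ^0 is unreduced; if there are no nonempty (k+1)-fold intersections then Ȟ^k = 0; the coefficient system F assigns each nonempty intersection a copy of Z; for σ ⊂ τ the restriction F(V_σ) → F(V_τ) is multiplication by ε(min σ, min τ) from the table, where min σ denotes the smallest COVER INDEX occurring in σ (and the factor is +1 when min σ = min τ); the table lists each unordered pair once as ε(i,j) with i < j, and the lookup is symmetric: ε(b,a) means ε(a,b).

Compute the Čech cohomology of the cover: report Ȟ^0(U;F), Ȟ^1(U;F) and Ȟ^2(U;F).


nerve simplices:
  V12={p7} V14={p9} V23={p1} V34={p2}
C dims 4,4; δ0: rk 3, SNF 1^3
degree 0: 4−3−0 = 1 → Ȟ^0 ≅ Z
degree 1: 4−0−3 = 1 → Ȟ^1 ≅ Z
degree 2: 0−0−0 = 0 → Ȟ^2 ≅ 0

Ȟ^0 = Z; Ȟ^1 = Z; Ȟ^2 = 0


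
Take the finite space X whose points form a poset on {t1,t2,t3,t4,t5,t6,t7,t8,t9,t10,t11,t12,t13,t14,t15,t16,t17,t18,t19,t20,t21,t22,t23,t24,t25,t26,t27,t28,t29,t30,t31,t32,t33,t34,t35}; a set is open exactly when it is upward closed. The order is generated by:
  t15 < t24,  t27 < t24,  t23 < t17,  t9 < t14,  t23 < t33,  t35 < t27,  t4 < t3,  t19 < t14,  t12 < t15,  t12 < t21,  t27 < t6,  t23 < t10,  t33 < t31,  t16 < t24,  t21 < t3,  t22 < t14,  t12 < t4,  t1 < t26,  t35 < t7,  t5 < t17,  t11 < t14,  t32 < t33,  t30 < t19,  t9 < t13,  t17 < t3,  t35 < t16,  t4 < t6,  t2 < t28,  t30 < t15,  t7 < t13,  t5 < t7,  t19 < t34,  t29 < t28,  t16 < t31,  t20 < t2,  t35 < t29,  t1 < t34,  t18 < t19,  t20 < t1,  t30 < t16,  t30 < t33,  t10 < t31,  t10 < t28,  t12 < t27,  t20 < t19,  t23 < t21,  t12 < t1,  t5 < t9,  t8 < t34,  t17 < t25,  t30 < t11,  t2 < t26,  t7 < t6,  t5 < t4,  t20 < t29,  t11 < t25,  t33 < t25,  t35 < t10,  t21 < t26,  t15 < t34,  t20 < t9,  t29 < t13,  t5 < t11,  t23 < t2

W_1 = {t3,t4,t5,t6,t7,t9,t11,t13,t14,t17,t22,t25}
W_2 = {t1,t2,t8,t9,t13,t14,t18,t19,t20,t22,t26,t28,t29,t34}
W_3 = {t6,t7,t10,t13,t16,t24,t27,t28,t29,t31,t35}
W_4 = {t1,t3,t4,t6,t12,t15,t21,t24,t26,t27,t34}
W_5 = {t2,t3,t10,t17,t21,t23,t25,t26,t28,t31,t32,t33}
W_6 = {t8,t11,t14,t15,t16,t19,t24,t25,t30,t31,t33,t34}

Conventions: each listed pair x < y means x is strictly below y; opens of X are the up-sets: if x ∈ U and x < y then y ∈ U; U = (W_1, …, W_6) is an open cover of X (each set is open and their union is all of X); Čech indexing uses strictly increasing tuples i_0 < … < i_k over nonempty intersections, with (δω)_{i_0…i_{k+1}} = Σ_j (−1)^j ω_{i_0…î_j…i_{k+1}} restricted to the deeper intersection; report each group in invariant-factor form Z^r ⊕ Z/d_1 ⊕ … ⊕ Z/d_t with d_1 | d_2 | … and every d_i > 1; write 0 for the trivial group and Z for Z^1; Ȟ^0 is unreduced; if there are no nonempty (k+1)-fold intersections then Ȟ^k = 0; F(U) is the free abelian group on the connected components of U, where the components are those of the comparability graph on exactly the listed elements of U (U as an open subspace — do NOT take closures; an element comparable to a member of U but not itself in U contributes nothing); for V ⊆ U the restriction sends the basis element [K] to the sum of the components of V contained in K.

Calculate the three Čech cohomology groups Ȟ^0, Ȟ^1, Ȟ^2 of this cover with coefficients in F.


Ȟ^0(U;F) ≅ Z, Ȟ^1(U;F) ≅ 0, Ȟ^2(U;F) ≅ Z/2

nonempty intersections:
  W12={t9,t13,t14,t22} W13={t6,t7,t13} W14={t3,t4,t6} W15={t3,t17,t25} W16={t11,t14,t25} W23={t13,t28,t29} W24={t1,t26,t34} W25={t2,t26,t28} W26={t8,t14,t19,t34} W34={t6,t24,t27} W35={t10,t28,t31} W36={t16,t24,t31} W45={t3,t21,t26} W46={t15,t24,t34} W56={t25,t31,t33}
  W123={t13} W126={t14} W134={t6} W145={t3} W156={t25} W235={t28} W245={t26} W246={t34} W346={t24} W356={t31}
components per intersection:
  W1: {t3,t4,t5,t6,t7,t9,t11,t13,t14,t17,t22,t25}
  W2: {t1,t2,t8,t9,t13,t14,t18,t19,t20,t22,t26,t28,t29,t34}
  W3: {t6,t7,t10,t13,t16,t24,t27,t28,t29,t31,t35}
  W4: {t1,t3,t4,t6,t12,t15,t21,t24,t26,t27,t34}
  W5: {t2,t3,t10,t17,t21,t23,t25,t26,t28,t31,t32,t33}
  W6: {t8,t11,t14,t15,t16,t19,t24,t25,t30,t31,t33,t34}
  W12: {t9,t13,t14,t22}
  W13: {t6,t7,t13}
  W14: {t3,t4,t6}
  W15: {t3,t17,t25}
  W16: {t11,t14,t25}
  W23: {t13,t28,t29}
  W24: {t1,t26,t34}
  W25: {t2,t26,t28}
  W26: {t8,t14,t19,t34}
  W34: {t6,t24,t27}
  W35: {t10,t28,t31}
  W36: {t16,t24,t31}
  W45: {t3,t21,t26}
  W46: {t15,t24,t34}
  W56: {t25,t31,t33}
  W123: {t13}
  W126: {t14}
  W134: {t6}
  W145: {t3}
  W156: {t25}
  W235: {t28}
  W245: {t26}
  W246: {t34}
  W346: {t24}
  W356: {t31}
C dims 6,15,10; δ0: rk 5, SNF 1^5; δ1: rk 10, SNF 1^9·2
Ȟ^0: (6−5)−0=1 ⇒ Z
Ȟ^1: (15−10)−5=0 ⇒ 0
Ȟ^2: (10−0)−10=0 plus torsion [2] ⇒ Z/2


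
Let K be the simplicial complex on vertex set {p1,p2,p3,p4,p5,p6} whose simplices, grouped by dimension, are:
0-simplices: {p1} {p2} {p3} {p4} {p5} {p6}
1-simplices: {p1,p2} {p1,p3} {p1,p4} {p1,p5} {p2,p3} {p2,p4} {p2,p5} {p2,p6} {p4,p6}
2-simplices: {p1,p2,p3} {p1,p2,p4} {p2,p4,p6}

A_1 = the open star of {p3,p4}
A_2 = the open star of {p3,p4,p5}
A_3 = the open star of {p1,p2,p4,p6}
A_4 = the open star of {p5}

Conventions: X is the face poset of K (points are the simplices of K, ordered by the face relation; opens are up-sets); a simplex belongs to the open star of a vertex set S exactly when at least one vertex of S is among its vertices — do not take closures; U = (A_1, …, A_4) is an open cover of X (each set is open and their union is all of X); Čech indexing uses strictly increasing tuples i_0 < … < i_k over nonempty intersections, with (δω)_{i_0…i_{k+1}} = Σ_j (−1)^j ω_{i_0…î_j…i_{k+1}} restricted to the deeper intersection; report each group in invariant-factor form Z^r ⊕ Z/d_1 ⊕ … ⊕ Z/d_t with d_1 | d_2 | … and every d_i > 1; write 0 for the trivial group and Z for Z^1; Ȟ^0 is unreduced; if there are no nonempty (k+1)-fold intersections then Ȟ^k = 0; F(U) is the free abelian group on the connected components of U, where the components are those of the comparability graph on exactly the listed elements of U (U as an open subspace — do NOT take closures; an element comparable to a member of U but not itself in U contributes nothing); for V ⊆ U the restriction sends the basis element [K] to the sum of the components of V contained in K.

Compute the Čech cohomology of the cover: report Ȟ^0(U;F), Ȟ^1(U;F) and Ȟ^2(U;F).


cover nerve:
  A1={{p3},{p4},{p1,p3},{p1,p4},{p2,p3},{p2,p4},{p4,p6},{p1,p2,p3},{p1,p2,p4},{p2,p4,p6}} A2={{p3},{p4},{p5},{p1,p3},{p1,p4},{p1,p5},{p2,p3},{p2,p4},{p2,p5},{p4,p6},{p1,p2,p3},{p1,p2,p4},{p2,p4,p6}} A3={{p1},{p2},{p4},{p6},{p1,p2},{p1,p3},{p1,p4},{p1,p5},{p2,p3},{p2,p4},{p2,p5},{p2,p6},{p4,p6},{p1,p2,p3},{p1,p2,p4},{p2,p4,p6}} A4={{p5},{p1,p5},{p2,p5}}
  A12={{p3},{p4},{p1,p3},{p1,p4},{p2,p3},{p2,p4},{p4,p6},{p1,p2,p3},{p1,p2,p4},{p2,p4,p6}} A13={{p4},{p1,p3},{p1,p4},{p2,p3},{p2,p4},{p4,p6},{p1,p2,p3},{p1,p2,p4},{p2,p4,p6}} A23={{p4},{p1,p3},{p1,p4},{p1,p5},{p2,p3},{p2,p4},{p2,p5},{p4,p6},{p1,p2,p3},{p1,p2,p4},{p2,p4,p6}} A24={{p5},{p1,p5},{p2,p5}} A34={{p1,p5},{p2,p5}}
  A123={{p4},{p1,p3},{p1,p4},{p2,p3},{p2,p4},{p4,p6},{p1,p2,p3},{p1,p2,p4},{p2,p4,p6}} A234={{p1,p5},{p2,p5}}
components per intersection:
  A1: {{p3},{p1,p3},{p2,p3},{p1,p2,p3}} {{p4},{p1,p4},{p2,p4},{p4,p6},{p1,p2,p4},{p2,p4,p6}}
  A2: {{p3},{p1,p3},{p2,p3},{p1,p2,p3}} {{p4},{p1,p4},{p2,p4},{p4,p6},{p1,p2,p4},{p2,p4,p6}} {{p5},{p1,p5},{p2,p5}}
  A3: {{p1},{p2},{p4},{p6},{p1,p2},{p1,p3},{p1,p4},{p1,p5},{p2,p3},{p2,p4},{p2,p5},{p2,p6},{p4,p6},{p1,p2,p3},{p1,p2,p4},{p2,p4,p6}}
  A4: {{p5},{p1,p5},{p2,p5}}
  A12: {{p3},{p1,p3},{p2,p3},{p1,p2,p3}} {{p4},{p1,p4},{p2,p4},{p4,p6},{p1,p2,p4},{p2,p4,p6}}
  A13: {{p4},{p1,p4},{p2,p4},{p4,p6},{p1,p2,p4},{p2,p4,p6}} {{p1,p3},{p2,p3},{p1,p2,p3}}
  A23: {{p4},{p1,p4},{p2,p4},{p4,p6},{p1,p2,p4},{p2,p4,p6}} {{p1,p3},{p2,p3},{p1,p2,p3}} {{p1,p5}} {{p2,p5}}
  A24: {{p5},{p1,p5},{p2,p5}}
  A34: {{p1,p5}} {{p2,p5}}
  A123: {{p4},{p1,p4},{p2,p4},{p4,p6},{p1,p2,p4},{p2,p4,p6}} {{p1,p3},{p2,p3},{p1,p2,p3}}
  A234: {{p1,p5}} {{p2,p5}}
C dims 7,11,4; δ0: rk 6, SNF 1^6; δ1: rk 4, SNF 1^4
Ȟ^0: (7−6)−0=1 ⇒ Z
Ȟ^1: (11−4)−6=1 ⇒ Z
Ȟ^2: (4−0)−4=0 ⇒ 0

Ȟ^0 ≅ Z, Ȟ^1 ≅ Z, Ȟ^2 ≅ 0


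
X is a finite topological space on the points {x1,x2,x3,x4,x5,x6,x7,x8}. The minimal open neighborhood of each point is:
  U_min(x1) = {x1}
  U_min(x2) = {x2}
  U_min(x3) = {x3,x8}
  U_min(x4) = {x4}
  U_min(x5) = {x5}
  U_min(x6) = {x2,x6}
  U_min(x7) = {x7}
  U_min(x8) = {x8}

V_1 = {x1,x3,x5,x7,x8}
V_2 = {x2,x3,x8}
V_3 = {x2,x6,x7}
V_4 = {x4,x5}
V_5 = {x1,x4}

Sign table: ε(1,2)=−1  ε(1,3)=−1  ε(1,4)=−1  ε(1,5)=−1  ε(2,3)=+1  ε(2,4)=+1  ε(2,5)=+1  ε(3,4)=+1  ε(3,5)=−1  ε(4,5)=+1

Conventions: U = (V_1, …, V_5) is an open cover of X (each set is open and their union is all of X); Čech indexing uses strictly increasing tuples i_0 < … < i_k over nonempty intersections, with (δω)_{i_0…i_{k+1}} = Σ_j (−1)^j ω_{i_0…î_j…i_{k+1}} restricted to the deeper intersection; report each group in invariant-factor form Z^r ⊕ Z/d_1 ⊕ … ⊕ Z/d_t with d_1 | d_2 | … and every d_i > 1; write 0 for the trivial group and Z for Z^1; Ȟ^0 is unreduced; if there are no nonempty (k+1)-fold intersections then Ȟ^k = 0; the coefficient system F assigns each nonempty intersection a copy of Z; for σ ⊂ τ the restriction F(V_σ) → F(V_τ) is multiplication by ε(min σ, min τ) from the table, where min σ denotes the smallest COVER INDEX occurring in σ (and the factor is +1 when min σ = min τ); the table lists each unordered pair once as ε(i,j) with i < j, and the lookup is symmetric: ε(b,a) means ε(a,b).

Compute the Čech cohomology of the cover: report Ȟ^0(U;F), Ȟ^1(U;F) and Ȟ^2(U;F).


nerve of the cover:
  V12={x3,x8} V13={x7} V14={x5} V15={x1} V23={x2} V45={x4}
C dims 5,6; δ0: rk 4, SNF 1^4
Ȟ^0 = (5 − 4) − 0 = 1, so Ȟ^0 ≅ Z
Ȟ^1 = (6 − 0) − 4 = 2, so Ȟ^1 ≅ Z^2
Ȟ^2 = (0 − 0) − 0 = 0, so Ȟ^2 ≅ 0

Ȟ^0 = Z, Ȟ^1 = Z^2 and Ȟ^2 = 0


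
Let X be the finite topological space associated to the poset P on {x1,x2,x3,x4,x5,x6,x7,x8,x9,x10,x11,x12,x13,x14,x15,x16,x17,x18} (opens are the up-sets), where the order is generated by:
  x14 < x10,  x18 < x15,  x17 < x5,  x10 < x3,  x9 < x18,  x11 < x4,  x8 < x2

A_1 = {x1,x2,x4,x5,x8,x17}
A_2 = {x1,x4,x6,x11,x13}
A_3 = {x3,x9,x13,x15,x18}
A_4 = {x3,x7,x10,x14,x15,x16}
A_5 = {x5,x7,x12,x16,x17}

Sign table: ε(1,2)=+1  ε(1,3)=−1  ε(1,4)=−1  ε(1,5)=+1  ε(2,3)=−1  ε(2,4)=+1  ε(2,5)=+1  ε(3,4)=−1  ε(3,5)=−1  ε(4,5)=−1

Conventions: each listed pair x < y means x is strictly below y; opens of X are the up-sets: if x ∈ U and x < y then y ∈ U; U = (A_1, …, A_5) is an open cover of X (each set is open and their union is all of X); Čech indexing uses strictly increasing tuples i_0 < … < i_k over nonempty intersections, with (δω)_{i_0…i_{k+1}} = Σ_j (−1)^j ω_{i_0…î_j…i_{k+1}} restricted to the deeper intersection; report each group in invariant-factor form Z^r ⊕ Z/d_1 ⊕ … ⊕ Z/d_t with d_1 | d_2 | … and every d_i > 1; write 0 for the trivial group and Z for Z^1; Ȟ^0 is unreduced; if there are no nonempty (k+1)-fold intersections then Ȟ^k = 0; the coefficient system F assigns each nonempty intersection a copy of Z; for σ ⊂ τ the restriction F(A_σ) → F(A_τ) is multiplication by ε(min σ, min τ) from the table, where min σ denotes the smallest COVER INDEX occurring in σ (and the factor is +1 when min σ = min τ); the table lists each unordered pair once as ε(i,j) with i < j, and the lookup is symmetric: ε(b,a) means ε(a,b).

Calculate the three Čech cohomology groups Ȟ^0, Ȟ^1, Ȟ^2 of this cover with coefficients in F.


Ȟ^0(U;F) ≅ 0, Ȟ^1(U;F) ≅ Z/2, Ȟ^2(U;F) ≅ 0

nonempty overlaps:
  A12={x1,x4} A15={x5,x17} A23={x13} A34={x3,x15} A45={x7,x16}
C dims 5,5; δ0: rk 5, SNF 1^4·2
degree 0: 5−5−0 = 0 → Ȟ^0 ≅ 0
degree 1: 5−0−5 = 0 plus torsion [2] → Ȟ^1 ≅ Z/2
degree 2: 0−0−0 = 0 → Ȟ^2 ≅ 0


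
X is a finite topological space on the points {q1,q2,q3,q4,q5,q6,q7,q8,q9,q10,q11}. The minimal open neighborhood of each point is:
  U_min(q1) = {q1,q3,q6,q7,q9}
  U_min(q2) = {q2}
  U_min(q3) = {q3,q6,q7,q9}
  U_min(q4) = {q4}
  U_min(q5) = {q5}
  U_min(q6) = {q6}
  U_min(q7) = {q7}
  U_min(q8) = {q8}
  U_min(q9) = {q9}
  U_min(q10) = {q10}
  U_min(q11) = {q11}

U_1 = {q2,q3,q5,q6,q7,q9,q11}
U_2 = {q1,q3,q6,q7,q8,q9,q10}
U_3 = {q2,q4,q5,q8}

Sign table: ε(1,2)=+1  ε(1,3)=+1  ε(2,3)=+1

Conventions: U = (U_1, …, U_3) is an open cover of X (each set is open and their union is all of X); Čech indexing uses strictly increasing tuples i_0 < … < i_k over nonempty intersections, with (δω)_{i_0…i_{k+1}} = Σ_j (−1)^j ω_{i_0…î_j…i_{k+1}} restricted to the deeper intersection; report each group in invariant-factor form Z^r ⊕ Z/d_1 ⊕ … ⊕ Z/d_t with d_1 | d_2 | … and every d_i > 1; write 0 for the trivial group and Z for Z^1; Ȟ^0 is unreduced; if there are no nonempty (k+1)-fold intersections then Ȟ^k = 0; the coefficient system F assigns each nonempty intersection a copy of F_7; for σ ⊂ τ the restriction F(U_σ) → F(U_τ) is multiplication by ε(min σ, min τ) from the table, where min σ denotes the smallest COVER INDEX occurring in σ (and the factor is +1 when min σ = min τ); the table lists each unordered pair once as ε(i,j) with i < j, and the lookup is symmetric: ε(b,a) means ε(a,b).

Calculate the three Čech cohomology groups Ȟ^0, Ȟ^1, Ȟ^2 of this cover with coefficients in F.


Ȟ^0 ≅ Z/7,  Ȟ^1 ≅ Z/7,  Ȟ^2 ≅ 0

nerve of the cover:
  U12={q3,q6,q7,q9} U13={q2,q5} U23={q8}
C dims 3,3; δ0: rk_F7 2
Ȟ^0 = (3 − 2) − 0 = 1, so Ȟ^0 ≅ Z/7
Ȟ^1 = (3 − 0) − 2 = 1, so Ȟ^1 ≅ Z/7
Ȟ^2 = (0 − 0) − 0 = 0, so Ȟ^2 ≅ 0


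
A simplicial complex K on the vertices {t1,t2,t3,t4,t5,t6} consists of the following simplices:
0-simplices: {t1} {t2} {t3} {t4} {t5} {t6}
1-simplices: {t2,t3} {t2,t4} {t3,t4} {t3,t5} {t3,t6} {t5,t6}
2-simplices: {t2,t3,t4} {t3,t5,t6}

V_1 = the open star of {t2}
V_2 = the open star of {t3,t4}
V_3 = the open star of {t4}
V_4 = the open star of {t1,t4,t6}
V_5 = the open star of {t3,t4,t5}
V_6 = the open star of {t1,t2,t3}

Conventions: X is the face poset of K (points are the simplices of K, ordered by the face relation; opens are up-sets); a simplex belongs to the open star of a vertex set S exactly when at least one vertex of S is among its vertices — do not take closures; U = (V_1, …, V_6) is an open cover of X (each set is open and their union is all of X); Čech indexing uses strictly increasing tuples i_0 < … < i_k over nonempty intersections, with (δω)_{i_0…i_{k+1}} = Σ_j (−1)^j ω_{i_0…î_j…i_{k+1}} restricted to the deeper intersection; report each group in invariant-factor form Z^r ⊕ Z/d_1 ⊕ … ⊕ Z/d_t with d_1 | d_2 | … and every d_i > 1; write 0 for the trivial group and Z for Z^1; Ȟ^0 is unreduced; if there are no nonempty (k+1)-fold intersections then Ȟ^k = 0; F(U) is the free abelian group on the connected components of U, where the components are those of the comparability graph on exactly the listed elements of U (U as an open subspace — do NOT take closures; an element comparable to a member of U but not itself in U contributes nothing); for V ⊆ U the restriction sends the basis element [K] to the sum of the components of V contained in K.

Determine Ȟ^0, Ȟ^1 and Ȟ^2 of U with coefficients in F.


Ȟ^0 = Z^2, Ȟ^1 = 0, Ȟ^2 = 0

nerve of the cover:
  V1={{t2},{t2,t3},{t2,t4},{t2,t3,t4}} V2={{t3},{t4},{t2,t3},{t2,t4},{t3,t4},{t3,t5},{t3,t6},{t2,t3,t4},{t3,t5,t6}} V3={{t4},{t2,t4},{t3,t4},{t2,t3,t4}} V4={{t1},{t4},{t6},{t2,t4},{t3,t4},{t3,t6},{t5,t6},{t2,t3,t4},{t3,t5,t6}} V5={{t3},{t4},{t5},{t2,t3},{t2,t4},{t3,t4},{t3,t5},{t3,t6},{t5,t6},{t2,t3,t4},{t3,t5,t6}} V6={{t1},{t2},{t3},{t2,t3},{t2,t4},{t3,t4},{t3,t5},{t3,t6},{t2,t3,t4},{t3,t5,t6}}
  V12={{t2,t3},{t2,t4},{t2,t3,t4}} V13={{t2,t4},{t2,t3,t4}} V14={{t2,t4},{t2,t3,t4}} V15={{t2,t3},{t2,t4},{t2,t3,t4}} V16={{t2},{t2,t3},{t2,t4},{t2,t3,t4}} V23={{t4},{t2,t4},{t3,t4},{t2,t3,t4}} V24={{t4},{t2,t4},{t3,t4},{t3,t6},{t2,t3,t4},{t3,t5,t6}} V25={{t3},{t4},{t2,t3},{t2,t4},{t3,t4},{t3,t5},{t3,t6},{t2,t3,t4},{t3,t5,t6}} V26={{t3},{t2,t3},{t2,t4},{t3,t4},{t3,t5},{t3,t6},{t2,t3,t4},{t3,t5,t6}} V34={{t4},{t2,t4},{t3,t4},{t2,t3,t4}} V35={{t4},{t2,t4},{t3,t4},{t2,t3,t4}} V36={{t2,t4},{t3,t4},{t2,t3,t4}} V45={{t4},{t2,t4},{t3,t4},{t3,t6},{t5,t6},{t2,t3,t4},{t3,t5,t6}} V46={{t1},{t2,t4},{t3,t4},{t3,t6},{t2,t3,t4},{t3,t5,t6}} V56={{t3},{t2,t3},{t2,t4},{t3,t4},{t3,t5},{t3,t6},{t2,t3,t4},{t3,t5,t6}}
  V123={{t2,t4},{t2,t3,t4}} V124={{t2,t4},{t2,t3,t4}} V125={{t2,t3},{t2,t4},{t2,t3,t4}} V126={{t2,t3},{t2,t4},{t2,t3,t4}} V134={{t2,t4},{t2,t3,t4}} V135={{t2,t4},{t2,t3,t4}} V136={{t2,t4},{t2,t3,t4}} V145={{t2,t4},{t2,t3,t4}} V146={{t2,t4},{t2,t3,t4}} V156={{t2,t3},{t2,t4},{t2,t3,t4}} V234={{t4},{t2,t4},{t3,t4},{t2,t3,t4}} V235={{t4},{t2,t4},{t3,t4},{t2,t3,t4}} V236={{t2,t4},{t3,t4},{t2,t3,t4}} V245={{t4},{t2,t4},{t3,t4},{t3,t6},{t2,t3,t4},{t3,t5,t6}} V246={{t2,t4},{t3,t4},{t3,t6},{t2,t3,t4},{t3,t5,t6}} V256={{t3},{t2,t3},{t2,t4},{t3,t4},{t3,t5},{t3,t6},{t2,t3,t4},{t3,t5,t6}} V345={{t4},{t2,t4},{t3,t4},{t2,t3,t4}} V346={{t2,t4},{t3,t4},{t2,t3,t4}} V356={{t2,t4},{t3,t4},{t2,t3,t4}} V456={{t2,t4},{t3,t4},{t3,t6},{t2,t3,t4},{t3,t5,t6}}
  V1234={{t2,t4},{t2,t3,t4}} V1235={{t2,t4},{t2,t3,t4}} V1236={{t2,t4},{t2,t3,t4}} V1245={{t2,t4},{t2,t3,t4}} V1246={{t2,t4},{t2,t3,t4}} V1256={{t2,t3},{t2,t4},{t2,t3,t4}} V1345={{t2,t4},{t2,t3,t4}} V1346={{t2,t4},{t2,t3,t4}} V1356={{t2,t4},{t2,t3,t4}} V1456={{t2,t4},{t2,t3,t4}} V2345={{t4},{t2,t4},{t3,t4},{t2,t3,t4}} V2346={{t2,t4},{t3,t4},{t2,t3,t4}} V2356={{t2,t4},{t3,t4},{t2,t3,t4}} V2456={{t2,t4},{t3,t4},{t3,t6},{t2,t3,t4},{t3,t5,t6}} V3456={{t2,t4},{t3,t4},{t2,t3,t4}}
  V12345={{t2,t4},{t2,t3,t4}} V12346={{t2,t4},{t2,t3,t4}} V12356={{t2,t4},{t2,t3,t4}} V12456={{t2,t4},{t2,t3,t4}} V13456={{t2,t4},{t2,t3,t4}} V23456={{t2,t4},{t3,t4},{t2,t3,t4}}
  V123456={{t2,t4},{t2,t3,t4}}
components per intersection:
  V1: {{t2},{t2,t3},{t2,t4},{t2,t3,t4}}
  V2: {{t3},{t4},{t2,t3},{t2,t4},{t3,t4},{t3,t5},{t3,t6},{t2,t3,t4},{t3,t5,t6}}
  V3: {{t4},{t2,t4},{t3,t4},{t2,t3,t4}}
  V4: {{t1}} {{t4},{t2,t4},{t3,t4},{t2,t3,t4}} {{t6},{t3,t6},{t5,t6},{t3,t5,t6}}
  V5: {{t3},{t4},{t5},{t2,t3},{t2,t4},{t3,t4},{t3,t5},{t3,t6},{t5,t6},{t2,t3,t4},{t3,t5,t6}}
  V6: {{t1}} {{t2},{t3},{t2,t3},{t2,t4},{t3,t4},{t3,t5},{t3,t6},{t2,t3,t4},{t3,t5,t6}}
  V12: {{t2,t3},{t2,t4},{t2,t3,t4}}
  V13: {{t2,t4},{t2,t3,t4}}
  V14: {{t2,t4},{t2,t3,t4}}
  V15: {{t2,t3},{t2,t4},{t2,t3,t4}}
  V16: {{t2},{t2,t3},{t2,t4},{t2,t3,t4}}
  V23: {{t4},{t2,t4},{t3,t4},{t2,t3,t4}}
  V24: {{t4},{t2,t4},{t3,t4},{t2,t3,t4}} {{t3,t6},{t3,t5,t6}}
  V25: {{t3},{t4},{t2,t3},{t2,t4},{t3,t4},{t3,t5},{t3,t6},{t2,t3,t4},{t3,t5,t6}}
  V26: {{t3},{t2,t3},{t2,t4},{t3,t4},{t3,t5},{t3,t6},{t2,t3,t4},{t3,t5,t6}}
  V34: {{t4},{t2,t4},{t3,t4},{t2,t3,t4}}
  V35: {{t4},{t2,t4},{t3,t4},{t2,t3,t4}}
  V36: {{t2,t4},{t3,t4},{t2,t3,t4}}
  V45: {{t4},{t2,t4},{t3,t4},{t2,t3,t4}} {{t3,t6},{t5,t6},{t3,t5,t6}}
  V46: {{t1}} {{t2,t4},{t3,t4},{t2,t3,t4}} {{t3,t6},{t3,t5,t6}}
  V56: {{t3},{t2,t3},{t2,t4},{t3,t4},{t3,t5},{t3,t6},{t2,t3,t4},{t3,t5,t6}}
  V123: {{t2,t4},{t2,t3,t4}}
  V124: {{t2,t4},{t2,t3,t4}}
  V125: {{t2,t3},{t2,t4},{t2,t3,t4}}
  V126: {{t2,t3},{t2,t4},{t2,t3,t4}}
  V134: {{t2,t4},{t2,t3,t4}}
  V135: {{t2,t4},{t2,t3,t4}}
  V136: {{t2,t4},{t2,t3,t4}}
  V145: {{t2,t4},{t2,t3,t4}}
  V146: {{t2,t4},{t2,t3,t4}}
  V156: {{t2,t3},{t2,t4},{t2,t3,t4}}
  V234: {{t4},{t2,t4},{t3,t4},{t2,t3,t4}}
  V235: {{t4},{t2,t4},{t3,t4},{t2,t3,t4}}
  V236: {{t2,t4},{t3,t4},{t2,t3,t4}}
  V245: {{t4},{t2,t4},{t3,t4},{t2,t3,t4}} {{t3,t6},{t3,t5,t6}}
  V246: {{t2,t4},{t3,t4},{t2,t3,t4}} {{t3,t6},{t3,t5,t6}}
  V256: {{t3},{t2,t3},{t2,t4},{t3,t4},{t3,t5},{t3,t6},{t2,t3,t4},{t3,t5,t6}}
  V345: {{t4},{t2,t4},{t3,t4},{t2,t3,t4}}
  V346: {{t2,t4},{t3,t4},{t2,t3,t4}}
  V356: {{t2,t4},{t3,t4},{t2,t3,t4}}
  V456: {{t2,t4},{t3,t4},{t2,t3,t4}} {{t3,t6},{t3,t5,t6}}
  V1234: {{t2,t4},{t2,t3,t4}}
  V1235: {{t2,t4},{t2,t3,t4}}
  V1236: {{t2,t4},{t2,t3,t4}}
  V1245: {{t2,t4},{t2,t3,t4}}
  V1246: {{t2,t4},{t2,t3,t4}}
  V1256: {{t2,t3},{t2,t4},{t2,t3,t4}}
  V1345: {{t2,t4},{t2,t3,t4}}
  V1346: {{t2,t4},{t2,t3,t4}}
  V1356: {{t2,t4},{t2,t3,t4}}
  V1456: {{t2,t4},{t2,t3,t4}}
  V2345: {{t4},{t2,t4},{t3,t4},{t2,t3,t4}}
  V2346: {{t2,t4},{t3,t4},{t2,t3,t4}}
  V2356: {{t2,t4},{t3,t4},{t2,t3,t4}}
  V2456: {{t2,t4},{t3,t4},{t2,t3,t4}} {{t3,t6},{t3,t5,t6}}
  V3456: {{t2,t4},{t3,t4},{t2,t3,t4}}
  V12345: {{t2,t4},{t2,t3,t4}}
  V12346: {{t2,t4},{t2,t3,t4}}
  V12356: {{t2,t4},{t2,t3,t4}}
  V12456: {{t2,t4},{t2,t3,t4}}
  V13456: {{t2,t4},{t2,t3,t4}}
  V23456: {{t2,t4},{t3,t4},{t2,t3,t4}}
  V123456: {{t2,t4},{t2,t3,t4}}
C dims 9,19,23,16; δ0: rk 7, SNF 1^7; δ1: rk 12, SNF 1^12; δ2: rk 11, SNF 1^11
Ȟ^0 = (9 − 7) − 0 = 2, so Ȟ^0 ≅ Z^2
Ȟ^1 = (19 − 12) − 7 = 0, so Ȟ^1 ≅ 0
Ȟ^2 = (23 − 11) − 12 = 0, so Ȟ^2 ≅ 0
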